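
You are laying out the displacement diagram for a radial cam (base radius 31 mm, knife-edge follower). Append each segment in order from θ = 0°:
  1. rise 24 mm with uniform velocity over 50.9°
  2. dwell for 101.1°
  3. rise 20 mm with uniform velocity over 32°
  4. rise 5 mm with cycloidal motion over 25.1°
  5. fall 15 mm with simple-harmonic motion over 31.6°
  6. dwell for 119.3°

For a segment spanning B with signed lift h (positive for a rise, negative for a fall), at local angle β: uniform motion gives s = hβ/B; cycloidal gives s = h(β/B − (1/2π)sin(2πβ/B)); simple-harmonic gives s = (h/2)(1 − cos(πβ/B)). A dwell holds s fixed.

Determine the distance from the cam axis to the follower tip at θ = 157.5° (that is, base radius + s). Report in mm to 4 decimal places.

seg 1 [0°–50.9°] uniform, h=24: full span → s += 24 → s = 24.0000
seg 2 [50.9°–152°] dwell: s stays 24.0000
seg 3 [152°–184°] uniform, h=20: θ=157.5° here. β=5.5, B=32. 20·5.5/32 = 3.4375 → s = 27.4375
radial distance = base radius + s = 31 + 27.4375 = 58.4375

58.4375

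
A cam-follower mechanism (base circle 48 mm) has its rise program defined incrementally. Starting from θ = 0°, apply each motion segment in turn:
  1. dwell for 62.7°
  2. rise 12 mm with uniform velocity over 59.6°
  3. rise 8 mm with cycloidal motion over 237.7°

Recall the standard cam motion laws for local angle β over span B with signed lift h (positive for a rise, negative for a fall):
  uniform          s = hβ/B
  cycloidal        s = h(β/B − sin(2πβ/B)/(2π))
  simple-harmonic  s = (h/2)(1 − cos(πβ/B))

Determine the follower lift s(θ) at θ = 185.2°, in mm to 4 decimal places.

seg 1 [0°–62.7°] dwell: s stays 0.0000
seg 2 [62.7°–122.3°] uniform, h=12: full span → s += 12 → s = 12.0000
seg 3 [122.3°–360°] cycloidal, h=8: θ=185.2° here. β=62.9, B=237.7. 8·(0.2646 − sin(2π·0.2646)/(2π)) = 0.8491 → s = 12.8491

12.8491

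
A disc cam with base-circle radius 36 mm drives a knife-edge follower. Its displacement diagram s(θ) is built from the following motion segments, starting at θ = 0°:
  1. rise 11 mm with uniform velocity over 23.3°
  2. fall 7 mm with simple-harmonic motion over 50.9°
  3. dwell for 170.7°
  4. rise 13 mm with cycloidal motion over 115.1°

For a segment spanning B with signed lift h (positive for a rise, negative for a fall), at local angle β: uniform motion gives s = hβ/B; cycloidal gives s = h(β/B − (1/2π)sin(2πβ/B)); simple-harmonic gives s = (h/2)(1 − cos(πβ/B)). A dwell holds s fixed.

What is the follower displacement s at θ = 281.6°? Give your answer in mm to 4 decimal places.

seg 1 [0°–23.3°] uniform, h=11: full span → s += 11 → s = 11.0000
seg 2 [23.3°–74.2°] simple-harmonic, h=-7: full span → s += -7 → s = 4.0000
seg 3 [74.2°–244.9°] dwell: s stays 4.0000
seg 4 [244.9°–360°] cycloidal, h=13: θ=281.6° here. β=36.7, B=115.1. 13·(0.3189 − sin(2π·0.3189)/(2π)) = 2.2667 → s = 6.2667

6.2667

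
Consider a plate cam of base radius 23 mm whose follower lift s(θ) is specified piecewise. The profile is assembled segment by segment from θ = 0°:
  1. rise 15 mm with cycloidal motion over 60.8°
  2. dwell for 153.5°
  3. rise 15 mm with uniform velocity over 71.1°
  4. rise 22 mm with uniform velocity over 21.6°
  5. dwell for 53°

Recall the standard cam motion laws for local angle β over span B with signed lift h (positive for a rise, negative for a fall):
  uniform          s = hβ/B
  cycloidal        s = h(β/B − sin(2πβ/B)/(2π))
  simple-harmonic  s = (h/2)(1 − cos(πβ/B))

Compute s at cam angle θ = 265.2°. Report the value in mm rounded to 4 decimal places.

seg 1 [0°–60.8°] cycloidal, h=15: full span → s += 15 → s = 15.0000
seg 2 [60.8°–214.3°] dwell: s stays 15.0000
seg 3 [214.3°–285.4°] uniform, h=15: θ=265.2° here. β=50.9, B=71.1. 15·50.9/71.1 = 10.7384 → s = 25.7384

25.7384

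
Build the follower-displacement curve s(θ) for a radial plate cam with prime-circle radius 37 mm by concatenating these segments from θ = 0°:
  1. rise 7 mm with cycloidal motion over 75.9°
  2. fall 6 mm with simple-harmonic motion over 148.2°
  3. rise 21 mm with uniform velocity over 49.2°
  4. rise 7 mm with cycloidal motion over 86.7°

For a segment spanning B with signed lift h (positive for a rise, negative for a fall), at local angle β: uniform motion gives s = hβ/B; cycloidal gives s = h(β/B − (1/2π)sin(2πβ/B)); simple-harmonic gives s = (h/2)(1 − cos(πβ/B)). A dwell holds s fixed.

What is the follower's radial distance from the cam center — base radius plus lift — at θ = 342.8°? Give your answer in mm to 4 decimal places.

seg 1 [0°–75.9°] cycloidal, h=7: full span → s += 7 → s = 7.0000
seg 2 [75.9°–224.1°] simple-harmonic, h=-6: full span → s += -6 → s = 1.0000
seg 3 [224.1°–273.3°] uniform, h=21: full span → s += 21 → s = 22.0000
seg 4 [273.3°–360°] cycloidal, h=7: θ=342.8° here. β=69.5, B=86.7. 7·(0.8016 − sin(2π·0.8016)/(2π)) = 6.6673 → s = 28.6673
radial distance = base radius + s = 37 + 28.6673 = 65.6673

65.6673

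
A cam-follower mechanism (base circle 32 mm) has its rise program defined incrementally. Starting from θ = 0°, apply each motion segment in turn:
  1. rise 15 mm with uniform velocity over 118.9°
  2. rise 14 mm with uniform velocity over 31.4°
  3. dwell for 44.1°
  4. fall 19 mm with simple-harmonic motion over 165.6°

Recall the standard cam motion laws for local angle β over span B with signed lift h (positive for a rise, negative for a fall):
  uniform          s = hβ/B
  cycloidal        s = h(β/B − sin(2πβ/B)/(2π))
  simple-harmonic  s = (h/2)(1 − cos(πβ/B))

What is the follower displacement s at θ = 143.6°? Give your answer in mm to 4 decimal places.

seg 1 [0°–118.9°] uniform, h=15: full span → s += 15 → s = 15.0000
seg 2 [118.9°–150.3°] uniform, h=14: θ=143.6° here. β=24.7, B=31.4. 14·24.7/31.4 = 11.0127 → s = 26.0127

26.0127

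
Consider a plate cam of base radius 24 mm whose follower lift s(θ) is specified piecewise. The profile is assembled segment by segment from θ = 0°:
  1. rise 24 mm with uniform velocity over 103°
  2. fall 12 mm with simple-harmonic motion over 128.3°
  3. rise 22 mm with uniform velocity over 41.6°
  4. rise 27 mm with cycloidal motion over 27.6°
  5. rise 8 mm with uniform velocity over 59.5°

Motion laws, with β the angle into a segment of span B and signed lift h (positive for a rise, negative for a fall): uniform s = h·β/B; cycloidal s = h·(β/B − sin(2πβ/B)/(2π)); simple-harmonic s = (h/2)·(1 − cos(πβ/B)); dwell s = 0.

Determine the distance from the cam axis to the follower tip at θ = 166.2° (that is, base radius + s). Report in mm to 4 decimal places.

seg 1 [0°–103°] uniform, h=24: full span → s += 24 → s = 24.0000
seg 2 [103°–231.3°] simple-harmonic, h=-12: θ=166.2° here. β=63.2, B=128.3. -12/2·(1 − cos(π·0.4926)) = -5.8604 → s = 18.1396
radial distance = base radius + s = 24 + 18.1396 = 42.1396

42.1396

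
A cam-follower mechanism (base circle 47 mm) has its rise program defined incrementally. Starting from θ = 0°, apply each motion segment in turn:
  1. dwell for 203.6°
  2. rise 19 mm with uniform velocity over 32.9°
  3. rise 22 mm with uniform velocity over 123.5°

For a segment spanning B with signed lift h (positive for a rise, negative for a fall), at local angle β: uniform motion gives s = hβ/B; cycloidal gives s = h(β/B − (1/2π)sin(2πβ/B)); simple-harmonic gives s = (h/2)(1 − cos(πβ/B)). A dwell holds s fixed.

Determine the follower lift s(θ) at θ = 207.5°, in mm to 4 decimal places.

seg 1 [0°–203.6°] dwell: s stays 0.0000
seg 2 [203.6°–236.5°] uniform, h=19: θ=207.5° here. β=3.9, B=32.9. 19·3.9/32.9 = 2.2523 → s = 2.2523

2.2523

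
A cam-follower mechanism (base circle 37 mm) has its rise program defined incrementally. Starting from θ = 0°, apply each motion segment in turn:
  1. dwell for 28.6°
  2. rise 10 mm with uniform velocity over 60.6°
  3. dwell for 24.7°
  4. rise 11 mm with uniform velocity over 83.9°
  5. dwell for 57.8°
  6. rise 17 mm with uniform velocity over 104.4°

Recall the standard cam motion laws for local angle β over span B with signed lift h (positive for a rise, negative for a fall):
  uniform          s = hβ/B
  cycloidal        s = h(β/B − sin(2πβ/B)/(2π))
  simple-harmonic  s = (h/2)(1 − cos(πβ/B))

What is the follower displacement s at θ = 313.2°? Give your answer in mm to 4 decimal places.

seg 1 [0°–28.6°] dwell: s stays 0.0000
seg 2 [28.6°–89.2°] uniform, h=10: full span → s += 10 → s = 10.0000
seg 3 [89.2°–113.9°] dwell: s stays 10.0000
seg 4 [113.9°–197.8°] uniform, h=11: full span → s += 11 → s = 21.0000
seg 5 [197.8°–255.6°] dwell: s stays 21.0000
seg 6 [255.6°–360°] uniform, h=17: θ=313.2° here. β=57.6, B=104.4. 17·57.6/104.4 = 9.3793 → s = 30.3793

30.3793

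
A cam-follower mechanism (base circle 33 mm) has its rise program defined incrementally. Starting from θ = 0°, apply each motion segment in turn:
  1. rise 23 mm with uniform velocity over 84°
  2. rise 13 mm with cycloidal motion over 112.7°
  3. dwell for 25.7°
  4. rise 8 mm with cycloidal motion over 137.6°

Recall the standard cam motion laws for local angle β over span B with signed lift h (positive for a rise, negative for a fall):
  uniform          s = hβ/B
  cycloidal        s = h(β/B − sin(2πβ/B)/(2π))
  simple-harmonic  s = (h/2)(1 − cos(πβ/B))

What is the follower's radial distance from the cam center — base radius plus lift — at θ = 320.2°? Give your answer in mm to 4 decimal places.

seg 1 [0°–84°] uniform, h=23: full span → s += 23 → s = 23.0000
seg 2 [84°–196.7°] cycloidal, h=13: full span → s += 13 → s = 36.0000
seg 3 [196.7°–222.4°] dwell: s stays 36.0000
seg 4 [222.4°–360°] cycloidal, h=8: θ=320.2° here. β=97.8, B=137.6. 8·(0.7108 − sin(2π·0.7108)/(2π)) = 6.9208 → s = 42.9208
radial distance = base radius + s = 33 + 42.9208 = 75.9208

75.9208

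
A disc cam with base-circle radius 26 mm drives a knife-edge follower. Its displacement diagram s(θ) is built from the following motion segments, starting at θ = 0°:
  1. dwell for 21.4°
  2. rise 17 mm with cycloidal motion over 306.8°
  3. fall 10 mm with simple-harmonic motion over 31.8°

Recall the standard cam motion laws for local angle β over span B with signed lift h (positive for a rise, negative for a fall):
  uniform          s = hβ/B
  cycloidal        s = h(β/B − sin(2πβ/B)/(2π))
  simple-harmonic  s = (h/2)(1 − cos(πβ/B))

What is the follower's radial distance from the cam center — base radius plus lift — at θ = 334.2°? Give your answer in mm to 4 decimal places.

seg 1 [0°–21.4°] dwell: s stays 0.0000
seg 2 [21.4°–328.2°] cycloidal, h=17: full span → s += 17 → s = 17.0000
seg 3 [328.2°–360°] simple-harmonic, h=-10: θ=334.2° here. β=6, B=31.8. -10/2·(1 − cos(π·0.1887)) = -0.8530 → s = 16.1470
radial distance = base radius + s = 26 + 16.1470 = 42.1470

42.1470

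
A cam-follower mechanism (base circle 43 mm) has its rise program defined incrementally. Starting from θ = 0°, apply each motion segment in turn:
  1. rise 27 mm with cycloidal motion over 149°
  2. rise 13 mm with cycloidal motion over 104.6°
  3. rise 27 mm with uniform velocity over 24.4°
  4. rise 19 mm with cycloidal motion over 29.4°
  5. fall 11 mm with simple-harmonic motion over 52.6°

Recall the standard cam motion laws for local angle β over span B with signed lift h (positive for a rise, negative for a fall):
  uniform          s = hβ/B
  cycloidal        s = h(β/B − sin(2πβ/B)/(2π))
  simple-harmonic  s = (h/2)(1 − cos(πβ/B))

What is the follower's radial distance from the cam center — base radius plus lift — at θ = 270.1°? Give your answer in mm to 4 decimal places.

seg 1 [0°–149°] cycloidal, h=27: full span → s += 27 → s = 27.0000
seg 2 [149°–253.6°] cycloidal, h=13: full span → s += 13 → s = 40.0000
seg 3 [253.6°–278°] uniform, h=27: θ=270.1° here. β=16.5, B=24.4. 27·16.5/24.4 = 18.2582 → s = 58.2582
radial distance = base radius + s = 43 + 58.2582 = 101.2582

101.2582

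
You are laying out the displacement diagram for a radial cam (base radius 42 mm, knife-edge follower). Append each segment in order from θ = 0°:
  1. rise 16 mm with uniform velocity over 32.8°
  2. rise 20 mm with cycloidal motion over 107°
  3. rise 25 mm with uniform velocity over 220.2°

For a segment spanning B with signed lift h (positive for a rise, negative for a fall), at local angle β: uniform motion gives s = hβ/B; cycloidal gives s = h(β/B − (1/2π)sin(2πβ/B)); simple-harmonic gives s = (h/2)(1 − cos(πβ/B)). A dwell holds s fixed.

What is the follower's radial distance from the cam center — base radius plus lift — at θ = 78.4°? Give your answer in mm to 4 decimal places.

seg 1 [0°–32.8°] uniform, h=16: full span → s += 16 → s = 16.0000
seg 2 [32.8°–139.8°] cycloidal, h=20: θ=78.4° here. β=45.6, B=107. 20·(0.4262 − sin(2π·0.4262)/(2π)) = 7.0991 → s = 23.0991
radial distance = base radius + s = 42 + 23.0991 = 65.0991

65.0991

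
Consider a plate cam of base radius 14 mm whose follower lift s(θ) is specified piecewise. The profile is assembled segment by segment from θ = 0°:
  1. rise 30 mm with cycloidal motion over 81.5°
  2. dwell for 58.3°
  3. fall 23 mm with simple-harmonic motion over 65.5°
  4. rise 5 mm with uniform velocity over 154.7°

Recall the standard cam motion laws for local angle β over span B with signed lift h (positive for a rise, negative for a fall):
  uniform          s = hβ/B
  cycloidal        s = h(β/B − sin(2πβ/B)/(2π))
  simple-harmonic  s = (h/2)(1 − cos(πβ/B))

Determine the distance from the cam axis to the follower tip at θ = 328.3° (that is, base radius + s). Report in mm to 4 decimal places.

seg 1 [0°–81.5°] cycloidal, h=30: full span → s += 30 → s = 30.0000
seg 2 [81.5°–139.8°] dwell: s stays 30.0000
seg 3 [139.8°–205.3°] simple-harmonic, h=-23: full span → s += -23 → s = 7.0000
seg 4 [205.3°–360°] uniform, h=5: θ=328.3° here. β=123, B=154.7. 5·123/154.7 = 3.9754 → s = 10.9754
radial distance = base radius + s = 14 + 10.9754 = 24.9754

24.9754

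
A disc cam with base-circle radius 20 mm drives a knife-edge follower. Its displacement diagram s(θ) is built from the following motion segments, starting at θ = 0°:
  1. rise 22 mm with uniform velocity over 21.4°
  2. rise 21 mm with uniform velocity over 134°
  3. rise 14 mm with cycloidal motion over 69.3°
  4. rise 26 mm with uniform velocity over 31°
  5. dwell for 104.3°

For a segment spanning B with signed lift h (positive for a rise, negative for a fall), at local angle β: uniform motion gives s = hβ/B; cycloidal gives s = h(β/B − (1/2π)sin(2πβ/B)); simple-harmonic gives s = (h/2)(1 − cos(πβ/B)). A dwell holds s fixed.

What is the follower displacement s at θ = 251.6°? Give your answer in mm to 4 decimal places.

seg 1 [0°–21.4°] uniform, h=22: full span → s += 22 → s = 22.0000
seg 2 [21.4°–155.4°] uniform, h=21: full span → s += 21 → s = 43.0000
seg 3 [155.4°–224.7°] cycloidal, h=14: full span → s += 14 → s = 57.0000
seg 4 [224.7°–255.7°] uniform, h=26: θ=251.6° here. β=26.9, B=31. 26·26.9/31 = 22.5613 → s = 79.5613

79.5613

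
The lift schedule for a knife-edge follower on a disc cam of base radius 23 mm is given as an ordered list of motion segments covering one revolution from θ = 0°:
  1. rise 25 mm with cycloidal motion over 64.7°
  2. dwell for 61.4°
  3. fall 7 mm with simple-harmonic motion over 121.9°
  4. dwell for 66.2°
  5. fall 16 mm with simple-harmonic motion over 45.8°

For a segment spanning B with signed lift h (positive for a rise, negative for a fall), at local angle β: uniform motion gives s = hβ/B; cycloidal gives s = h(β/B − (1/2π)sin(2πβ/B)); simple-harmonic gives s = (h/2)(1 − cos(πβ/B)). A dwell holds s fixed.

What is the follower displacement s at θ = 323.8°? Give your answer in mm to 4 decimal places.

seg 1 [0°–64.7°] cycloidal, h=25: full span → s += 25 → s = 25.0000
seg 2 [64.7°–126.1°] dwell: s stays 25.0000
seg 3 [126.1°–248°] simple-harmonic, h=-7: full span → s += -7 → s = 18.0000
seg 4 [248°–314.2°] dwell: s stays 18.0000
seg 5 [314.2°–360°] simple-harmonic, h=-16: θ=323.8° here. β=9.6, B=45.8. -16/2·(1 − cos(π·0.2096)) = -1.6727 → s = 16.3273

16.3273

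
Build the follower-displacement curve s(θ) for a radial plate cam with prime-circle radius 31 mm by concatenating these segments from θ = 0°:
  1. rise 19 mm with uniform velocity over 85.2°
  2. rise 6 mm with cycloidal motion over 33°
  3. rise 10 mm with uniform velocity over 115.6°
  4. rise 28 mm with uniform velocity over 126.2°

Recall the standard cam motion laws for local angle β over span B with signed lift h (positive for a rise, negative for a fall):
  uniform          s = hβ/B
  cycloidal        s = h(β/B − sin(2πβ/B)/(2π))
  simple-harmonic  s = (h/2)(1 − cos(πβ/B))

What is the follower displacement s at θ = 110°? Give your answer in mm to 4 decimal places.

seg 1 [0°–85.2°] uniform, h=19: full span → s += 19 → s = 19.0000
seg 2 [85.2°–118.2°] cycloidal, h=6: θ=110° here. β=24.8, B=33. 6·(0.7515 − sin(2π·0.7515)/(2π)) = 5.4640 → s = 24.4640

24.4640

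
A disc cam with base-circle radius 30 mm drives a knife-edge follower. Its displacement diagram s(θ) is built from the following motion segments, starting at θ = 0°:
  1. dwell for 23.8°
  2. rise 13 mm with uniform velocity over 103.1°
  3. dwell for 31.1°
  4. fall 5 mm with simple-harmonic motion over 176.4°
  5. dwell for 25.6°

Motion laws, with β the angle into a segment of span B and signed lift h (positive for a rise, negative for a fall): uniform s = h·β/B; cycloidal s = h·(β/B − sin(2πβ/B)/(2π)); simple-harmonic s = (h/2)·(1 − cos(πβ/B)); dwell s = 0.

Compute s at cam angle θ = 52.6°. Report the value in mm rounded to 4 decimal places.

seg 1 [0°–23.8°] dwell: s stays 0.0000
seg 2 [23.8°–126.9°] uniform, h=13: θ=52.6° here. β=28.8, B=103.1. 13·28.8/103.1 = 3.6314 → s = 3.6314

3.6314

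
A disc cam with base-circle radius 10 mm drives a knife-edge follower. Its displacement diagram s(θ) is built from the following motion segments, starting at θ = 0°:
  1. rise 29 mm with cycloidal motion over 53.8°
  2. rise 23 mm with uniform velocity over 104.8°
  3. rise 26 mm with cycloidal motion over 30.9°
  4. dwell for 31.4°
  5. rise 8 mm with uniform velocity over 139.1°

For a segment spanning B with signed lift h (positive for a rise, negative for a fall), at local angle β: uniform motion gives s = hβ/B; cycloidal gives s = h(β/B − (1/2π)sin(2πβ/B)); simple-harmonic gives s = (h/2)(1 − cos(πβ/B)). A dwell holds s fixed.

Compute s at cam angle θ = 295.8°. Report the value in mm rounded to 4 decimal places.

seg 1 [0°–53.8°] cycloidal, h=29: full span → s += 29 → s = 29.0000
seg 2 [53.8°–158.6°] uniform, h=23: full span → s += 23 → s = 52.0000
seg 3 [158.6°–189.5°] cycloidal, h=26: full span → s += 26 → s = 78.0000
seg 4 [189.5°–220.9°] dwell: s stays 78.0000
seg 5 [220.9°–360°] uniform, h=8: θ=295.8° here. β=74.9, B=139.1. 8·74.9/139.1 = 4.3077 → s = 82.3077

82.3077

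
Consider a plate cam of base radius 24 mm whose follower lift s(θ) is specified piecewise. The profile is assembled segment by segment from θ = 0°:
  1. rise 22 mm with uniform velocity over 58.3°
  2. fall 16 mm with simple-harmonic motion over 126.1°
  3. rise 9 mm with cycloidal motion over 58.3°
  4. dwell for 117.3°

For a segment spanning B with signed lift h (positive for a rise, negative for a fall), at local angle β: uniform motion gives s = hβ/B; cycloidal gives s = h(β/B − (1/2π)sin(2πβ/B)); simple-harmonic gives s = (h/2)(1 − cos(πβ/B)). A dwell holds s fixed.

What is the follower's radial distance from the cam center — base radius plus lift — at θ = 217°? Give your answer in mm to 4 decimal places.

seg 1 [0°–58.3°] uniform, h=22: full span → s += 22 → s = 22.0000
seg 2 [58.3°–184.4°] simple-harmonic, h=-16: full span → s += -16 → s = 6.0000
seg 3 [184.4°–242.7°] cycloidal, h=9: θ=217° here. β=32.6, B=58.3. 9·(0.5592 − sin(2π·0.5592)/(2π)) = 5.5530 → s = 11.5530
radial distance = base radius + s = 24 + 11.5530 = 35.5530

35.5530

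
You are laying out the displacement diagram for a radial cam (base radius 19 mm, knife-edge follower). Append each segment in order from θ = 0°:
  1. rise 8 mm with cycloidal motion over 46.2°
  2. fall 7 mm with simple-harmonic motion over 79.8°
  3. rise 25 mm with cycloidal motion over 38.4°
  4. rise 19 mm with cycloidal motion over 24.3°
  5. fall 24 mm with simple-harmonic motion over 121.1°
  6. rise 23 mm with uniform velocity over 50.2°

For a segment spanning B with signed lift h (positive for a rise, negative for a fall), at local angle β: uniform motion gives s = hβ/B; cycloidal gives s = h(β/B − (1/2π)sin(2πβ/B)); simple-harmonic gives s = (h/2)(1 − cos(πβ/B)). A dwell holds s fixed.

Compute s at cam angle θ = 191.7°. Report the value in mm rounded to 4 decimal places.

seg 1 [0°–46.2°] cycloidal, h=8: full span → s += 8 → s = 8.0000
seg 2 [46.2°–126°] simple-harmonic, h=-7: full span → s += -7 → s = 1.0000
seg 3 [126°–164.4°] cycloidal, h=25: full span → s += 25 → s = 26.0000
seg 4 [164.4°–188.7°] cycloidal, h=19: full span → s += 19 → s = 45.0000
seg 5 [188.7°–309.8°] simple-harmonic, h=-24: θ=191.7° here. β=3, B=121.1. -24/2·(1 − cos(π·0.0248)) = -0.0363 → s = 44.9637

44.9637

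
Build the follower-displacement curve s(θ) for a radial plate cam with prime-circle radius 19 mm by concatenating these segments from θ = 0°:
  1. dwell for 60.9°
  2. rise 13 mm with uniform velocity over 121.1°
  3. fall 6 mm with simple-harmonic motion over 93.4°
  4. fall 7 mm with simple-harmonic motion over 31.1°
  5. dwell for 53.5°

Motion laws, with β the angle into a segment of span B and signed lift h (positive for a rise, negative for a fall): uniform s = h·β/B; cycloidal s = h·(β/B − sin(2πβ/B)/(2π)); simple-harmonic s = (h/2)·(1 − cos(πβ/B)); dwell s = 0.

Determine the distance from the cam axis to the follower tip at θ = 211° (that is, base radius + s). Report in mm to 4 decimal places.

seg 1 [0°–60.9°] dwell: s stays 0.0000
seg 2 [60.9°–182°] uniform, h=13: full span → s += 13 → s = 13.0000
seg 3 [182°–275.4°] simple-harmonic, h=-6: θ=211° here. β=29, B=93.4. -6/2·(1 − cos(π·0.3105)) = -1.3176 → s = 11.6824
radial distance = base radius + s = 19 + 11.6824 = 30.6824

30.6824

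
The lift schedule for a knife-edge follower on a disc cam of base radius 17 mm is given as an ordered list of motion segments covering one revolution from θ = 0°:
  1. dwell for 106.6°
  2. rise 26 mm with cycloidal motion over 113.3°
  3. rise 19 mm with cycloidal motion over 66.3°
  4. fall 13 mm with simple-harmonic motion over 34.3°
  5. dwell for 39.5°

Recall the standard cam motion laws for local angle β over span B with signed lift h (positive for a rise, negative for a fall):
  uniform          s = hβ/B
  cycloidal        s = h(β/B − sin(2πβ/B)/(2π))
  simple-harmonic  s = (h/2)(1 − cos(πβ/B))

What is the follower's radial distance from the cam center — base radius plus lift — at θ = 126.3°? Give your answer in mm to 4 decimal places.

seg 1 [0°–106.6°] dwell: s stays 0.0000
seg 2 [106.6°–219.9°] cycloidal, h=26: θ=126.3° here. β=19.7, B=113.3. 26·(0.1739 − sin(2π·0.1739)/(2π)) = 0.8471 → s = 0.8471
radial distance = base radius + s = 17 + 0.8471 = 17.8471

17.8471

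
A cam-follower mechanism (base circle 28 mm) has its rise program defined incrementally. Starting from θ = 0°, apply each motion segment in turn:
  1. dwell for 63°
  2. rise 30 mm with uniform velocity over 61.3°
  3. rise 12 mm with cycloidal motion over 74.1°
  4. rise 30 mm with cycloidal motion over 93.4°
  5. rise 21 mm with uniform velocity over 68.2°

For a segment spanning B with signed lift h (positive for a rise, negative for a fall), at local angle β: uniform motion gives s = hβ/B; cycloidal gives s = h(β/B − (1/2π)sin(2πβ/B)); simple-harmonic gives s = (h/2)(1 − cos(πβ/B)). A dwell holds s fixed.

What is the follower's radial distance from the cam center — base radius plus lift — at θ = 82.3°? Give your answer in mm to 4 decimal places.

seg 1 [0°–63°] dwell: s stays 0.0000
seg 2 [63°–124.3°] uniform, h=30: θ=82.3° here. β=19.3, B=61.3. 30·19.3/61.3 = 9.4454 → s = 9.4454
radial distance = base radius + s = 28 + 9.4454 = 37.4454

37.4454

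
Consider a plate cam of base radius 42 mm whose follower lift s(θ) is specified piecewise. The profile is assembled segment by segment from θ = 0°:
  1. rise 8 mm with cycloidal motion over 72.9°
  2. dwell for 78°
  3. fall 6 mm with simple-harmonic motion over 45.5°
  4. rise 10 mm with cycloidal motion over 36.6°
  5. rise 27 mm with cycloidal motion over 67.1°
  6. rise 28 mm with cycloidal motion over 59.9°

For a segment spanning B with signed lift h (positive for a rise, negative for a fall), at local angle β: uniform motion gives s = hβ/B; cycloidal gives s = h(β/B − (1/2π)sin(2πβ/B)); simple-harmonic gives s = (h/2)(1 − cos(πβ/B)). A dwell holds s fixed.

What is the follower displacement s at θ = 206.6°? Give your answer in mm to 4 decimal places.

seg 1 [0°–72.9°] cycloidal, h=8: full span → s += 8 → s = 8.0000
seg 2 [72.9°–150.9°] dwell: s stays 8.0000
seg 3 [150.9°–196.4°] simple-harmonic, h=-6: full span → s += -6 → s = 2.0000
seg 4 [196.4°–233°] cycloidal, h=10: θ=206.6° here. β=10.2, B=36.6. 10·(0.2787 − sin(2π·0.2787)/(2π)) = 1.2211 → s = 3.2211

3.2211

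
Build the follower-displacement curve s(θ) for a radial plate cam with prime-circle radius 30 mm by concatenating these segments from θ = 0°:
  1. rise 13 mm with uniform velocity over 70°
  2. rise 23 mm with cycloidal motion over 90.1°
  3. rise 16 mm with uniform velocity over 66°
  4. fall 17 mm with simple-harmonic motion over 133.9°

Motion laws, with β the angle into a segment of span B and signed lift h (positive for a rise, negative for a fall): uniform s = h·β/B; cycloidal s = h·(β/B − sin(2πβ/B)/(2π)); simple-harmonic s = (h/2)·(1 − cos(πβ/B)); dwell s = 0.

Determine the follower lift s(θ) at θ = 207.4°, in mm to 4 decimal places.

seg 1 [0°–70°] uniform, h=13: full span → s += 13 → s = 13.0000
seg 2 [70°–160.1°] cycloidal, h=23: full span → s += 23 → s = 36.0000
seg 3 [160.1°–226.1°] uniform, h=16: θ=207.4° here. β=47.3, B=66. 16·47.3/66 = 11.4667 → s = 47.4667

47.4667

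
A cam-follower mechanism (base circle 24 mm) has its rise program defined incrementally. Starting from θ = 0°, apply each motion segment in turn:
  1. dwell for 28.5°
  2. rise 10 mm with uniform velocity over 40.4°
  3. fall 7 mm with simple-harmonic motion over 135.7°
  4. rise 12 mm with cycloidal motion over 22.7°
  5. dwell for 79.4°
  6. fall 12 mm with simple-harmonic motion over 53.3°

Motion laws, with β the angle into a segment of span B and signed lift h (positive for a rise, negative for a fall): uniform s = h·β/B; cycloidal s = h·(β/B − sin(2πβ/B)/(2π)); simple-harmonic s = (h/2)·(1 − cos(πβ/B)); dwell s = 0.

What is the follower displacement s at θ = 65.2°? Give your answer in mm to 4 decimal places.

seg 1 [0°–28.5°] dwell: s stays 0.0000
seg 2 [28.5°–68.9°] uniform, h=10: θ=65.2° here. β=36.7, B=40.4. 10·36.7/40.4 = 9.0842 → s = 9.0842

9.0842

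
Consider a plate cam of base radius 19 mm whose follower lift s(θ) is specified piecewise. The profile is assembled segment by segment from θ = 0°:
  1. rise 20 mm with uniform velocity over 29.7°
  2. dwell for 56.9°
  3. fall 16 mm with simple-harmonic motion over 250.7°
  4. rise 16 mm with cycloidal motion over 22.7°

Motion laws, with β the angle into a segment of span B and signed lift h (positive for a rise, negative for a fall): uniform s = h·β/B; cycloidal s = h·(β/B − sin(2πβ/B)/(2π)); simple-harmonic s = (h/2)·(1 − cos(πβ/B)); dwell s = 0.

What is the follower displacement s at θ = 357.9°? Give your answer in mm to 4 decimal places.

seg 1 [0°–29.7°] uniform, h=20: full span → s += 20 → s = 20.0000
seg 2 [29.7°–86.6°] dwell: s stays 20.0000
seg 3 [86.6°–337.3°] simple-harmonic, h=-16: full span → s += -16 → s = 4.0000
seg 4 [337.3°–360°] cycloidal, h=16: θ=357.9° here. β=20.6, B=22.7. 16·(0.9075 − sin(2π·0.9075)/(2π)) = 15.9180 → s = 19.9180

19.9180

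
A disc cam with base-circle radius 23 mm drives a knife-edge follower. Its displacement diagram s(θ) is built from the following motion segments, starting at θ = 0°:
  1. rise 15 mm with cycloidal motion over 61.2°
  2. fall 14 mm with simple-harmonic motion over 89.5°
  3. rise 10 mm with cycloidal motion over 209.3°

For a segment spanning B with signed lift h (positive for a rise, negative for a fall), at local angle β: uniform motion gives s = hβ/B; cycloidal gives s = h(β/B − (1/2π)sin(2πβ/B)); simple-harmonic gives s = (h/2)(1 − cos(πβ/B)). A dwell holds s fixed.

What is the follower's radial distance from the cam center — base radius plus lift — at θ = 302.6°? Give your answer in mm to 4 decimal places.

seg 1 [0°–61.2°] cycloidal, h=15: full span → s += 15 → s = 15.0000
seg 2 [61.2°–150.7°] simple-harmonic, h=-14: full span → s += -14 → s = 1.0000
seg 3 [150.7°–360°] cycloidal, h=10: θ=302.6° here. β=151.9, B=209.3. 10·(0.7258 − sin(2π·0.7258)/(2π)) = 8.8306 → s = 9.8306
radial distance = base radius + s = 23 + 9.8306 = 32.8306

32.8306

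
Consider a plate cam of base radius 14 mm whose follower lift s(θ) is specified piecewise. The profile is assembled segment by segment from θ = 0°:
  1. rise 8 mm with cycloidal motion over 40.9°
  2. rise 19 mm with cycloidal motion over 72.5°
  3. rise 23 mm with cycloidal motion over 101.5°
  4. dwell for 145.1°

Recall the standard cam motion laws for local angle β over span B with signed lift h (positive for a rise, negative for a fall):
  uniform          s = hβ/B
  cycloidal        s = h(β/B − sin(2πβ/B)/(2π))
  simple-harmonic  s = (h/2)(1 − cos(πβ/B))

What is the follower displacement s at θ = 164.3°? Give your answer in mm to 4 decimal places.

seg 1 [0°–40.9°] cycloidal, h=8: full span → s += 8 → s = 8.0000
seg 2 [40.9°–113.4°] cycloidal, h=19: full span → s += 19 → s = 27.0000
seg 3 [113.4°–214.9°] cycloidal, h=23: θ=164.3° here. β=50.9, B=101.5. 23·(0.5015 − sin(2π·0.5015)/(2π)) = 11.5680 → s = 38.5680

38.5680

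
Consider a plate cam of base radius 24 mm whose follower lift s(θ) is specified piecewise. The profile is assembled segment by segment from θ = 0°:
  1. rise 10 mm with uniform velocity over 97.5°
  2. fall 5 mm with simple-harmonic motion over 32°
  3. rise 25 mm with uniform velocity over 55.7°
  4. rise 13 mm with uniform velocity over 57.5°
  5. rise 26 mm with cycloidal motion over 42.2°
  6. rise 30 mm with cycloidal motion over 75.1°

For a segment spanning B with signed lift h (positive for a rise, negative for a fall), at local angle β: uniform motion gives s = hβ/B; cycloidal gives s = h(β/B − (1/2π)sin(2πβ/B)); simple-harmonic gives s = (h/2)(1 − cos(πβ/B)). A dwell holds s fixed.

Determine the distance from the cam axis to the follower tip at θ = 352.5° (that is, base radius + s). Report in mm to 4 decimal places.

seg 1 [0°–97.5°] uniform, h=10: full span → s += 10 → s = 10.0000
seg 2 [97.5°–129.5°] simple-harmonic, h=-5: full span → s += -5 → s = 5.0000
seg 3 [129.5°–185.2°] uniform, h=25: full span → s += 25 → s = 30.0000
seg 4 [185.2°–242.7°] uniform, h=13: full span → s += 13 → s = 43.0000
seg 5 [242.7°–284.9°] cycloidal, h=26: full span → s += 26 → s = 69.0000
seg 6 [284.9°–360°] cycloidal, h=30: θ=352.5° here. β=67.6, B=75.1. 30·(0.9001 − sin(2π·0.9001)/(2π)) = 29.8072 → s = 98.8072
radial distance = base radius + s = 24 + 98.8072 = 122.8072

122.8072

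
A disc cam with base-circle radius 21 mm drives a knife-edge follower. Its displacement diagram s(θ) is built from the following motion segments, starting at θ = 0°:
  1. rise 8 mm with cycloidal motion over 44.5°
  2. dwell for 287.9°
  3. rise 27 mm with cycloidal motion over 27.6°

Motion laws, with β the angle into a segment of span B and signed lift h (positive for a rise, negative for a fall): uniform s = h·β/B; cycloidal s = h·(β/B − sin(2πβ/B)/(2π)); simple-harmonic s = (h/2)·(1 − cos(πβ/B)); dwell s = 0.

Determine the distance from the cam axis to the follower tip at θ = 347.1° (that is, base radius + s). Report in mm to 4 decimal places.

seg 1 [0°–44.5°] cycloidal, h=8: full span → s += 8 → s = 8.0000
seg 2 [44.5°–332.4°] dwell: s stays 8.0000
seg 3 [332.4°–360°] cycloidal, h=27: θ=347.1° here. β=14.7, B=27.6. 27·(0.5326 − sin(2π·0.5326)/(2π)) = 15.2547 → s = 23.2547
radial distance = base radius + s = 21 + 23.2547 = 44.2547

44.2547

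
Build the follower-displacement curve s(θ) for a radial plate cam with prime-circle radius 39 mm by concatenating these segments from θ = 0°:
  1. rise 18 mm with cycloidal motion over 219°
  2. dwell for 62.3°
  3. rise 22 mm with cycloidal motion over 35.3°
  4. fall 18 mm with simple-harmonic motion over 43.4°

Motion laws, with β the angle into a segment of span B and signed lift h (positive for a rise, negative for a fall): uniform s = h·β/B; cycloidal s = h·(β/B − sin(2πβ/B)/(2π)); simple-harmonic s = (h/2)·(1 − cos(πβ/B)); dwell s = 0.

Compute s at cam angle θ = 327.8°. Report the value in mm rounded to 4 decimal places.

seg 1 [0°–219°] cycloidal, h=18: full span → s += 18 → s = 18.0000
seg 2 [219°–281.3°] dwell: s stays 18.0000
seg 3 [281.3°–316.6°] cycloidal, h=22: full span → s += 22 → s = 40.0000
seg 4 [316.6°–360°] simple-harmonic, h=-18: θ=327.8° here. β=11.2, B=43.4. -18/2·(1 − cos(π·0.2581)) = -2.7993 → s = 37.2007

37.2007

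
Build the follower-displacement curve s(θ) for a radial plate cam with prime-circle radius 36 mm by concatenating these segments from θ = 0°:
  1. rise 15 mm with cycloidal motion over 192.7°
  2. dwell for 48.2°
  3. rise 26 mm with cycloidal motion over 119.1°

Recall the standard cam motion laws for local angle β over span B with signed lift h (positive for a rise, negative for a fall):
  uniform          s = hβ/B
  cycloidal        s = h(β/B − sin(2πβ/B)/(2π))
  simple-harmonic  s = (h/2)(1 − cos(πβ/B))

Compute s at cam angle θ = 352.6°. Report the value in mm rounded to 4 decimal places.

seg 1 [0°–192.7°] cycloidal, h=15: full span → s += 15 → s = 15.0000
seg 2 [192.7°–240.9°] dwell: s stays 15.0000
seg 3 [240.9°–360°] cycloidal, h=26: θ=352.6° here. β=111.7, B=119.1. 26·(0.9379 − sin(2π·0.9379)/(2π)) = 25.9593 → s = 40.9593

40.9593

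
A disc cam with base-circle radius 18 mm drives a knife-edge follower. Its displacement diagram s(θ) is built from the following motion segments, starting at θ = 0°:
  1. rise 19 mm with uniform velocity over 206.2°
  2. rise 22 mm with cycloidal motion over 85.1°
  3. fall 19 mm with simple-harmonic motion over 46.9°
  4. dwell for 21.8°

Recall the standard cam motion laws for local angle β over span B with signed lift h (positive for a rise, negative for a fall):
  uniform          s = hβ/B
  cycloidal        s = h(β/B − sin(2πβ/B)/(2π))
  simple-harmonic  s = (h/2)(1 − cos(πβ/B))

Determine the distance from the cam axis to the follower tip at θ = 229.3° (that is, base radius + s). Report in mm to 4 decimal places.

seg 1 [0°–206.2°] uniform, h=19: full span → s += 19 → s = 19.0000
seg 2 [206.2°–291.3°] cycloidal, h=22: θ=229.3° here. β=23.1, B=85.1. 22·(0.2714 − sin(2π·0.2714)/(2π)) = 2.5021 → s = 21.5021
radial distance = base radius + s = 18 + 21.5021 = 39.5021

39.5021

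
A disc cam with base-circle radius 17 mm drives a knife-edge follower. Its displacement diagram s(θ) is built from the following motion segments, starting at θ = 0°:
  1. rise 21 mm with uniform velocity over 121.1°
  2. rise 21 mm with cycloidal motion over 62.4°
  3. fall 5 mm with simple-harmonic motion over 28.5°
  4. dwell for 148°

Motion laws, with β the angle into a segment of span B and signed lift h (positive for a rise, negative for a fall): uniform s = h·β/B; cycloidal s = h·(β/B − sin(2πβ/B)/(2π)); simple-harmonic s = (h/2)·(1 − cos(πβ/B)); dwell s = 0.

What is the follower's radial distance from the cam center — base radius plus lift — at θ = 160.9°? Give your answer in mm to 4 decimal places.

seg 1 [0°–121.1°] uniform, h=21: full span → s += 21 → s = 21.0000
seg 2 [121.1°–183.5°] cycloidal, h=21: θ=160.9° here. β=39.8, B=62.4. 21·(0.6378 − sin(2π·0.6378)/(2π)) = 15.9401 → s = 36.9401
radial distance = base radius + s = 17 + 36.9401 = 53.9401

53.9401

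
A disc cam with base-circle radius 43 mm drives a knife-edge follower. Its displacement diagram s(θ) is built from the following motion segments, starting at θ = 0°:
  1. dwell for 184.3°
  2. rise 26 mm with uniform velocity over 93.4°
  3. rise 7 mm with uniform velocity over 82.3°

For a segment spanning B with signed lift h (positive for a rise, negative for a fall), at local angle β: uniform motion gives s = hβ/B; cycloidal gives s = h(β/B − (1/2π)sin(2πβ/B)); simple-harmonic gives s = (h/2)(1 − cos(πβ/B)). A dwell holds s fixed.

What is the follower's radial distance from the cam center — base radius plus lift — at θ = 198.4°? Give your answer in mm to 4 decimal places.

seg 1 [0°–184.3°] dwell: s stays 0.0000
seg 2 [184.3°–277.7°] uniform, h=26: θ=198.4° here. β=14.1, B=93.4. 26·14.1/93.4 = 3.9251 → s = 3.9251
radial distance = base radius + s = 43 + 3.9251 = 46.9251

46.9251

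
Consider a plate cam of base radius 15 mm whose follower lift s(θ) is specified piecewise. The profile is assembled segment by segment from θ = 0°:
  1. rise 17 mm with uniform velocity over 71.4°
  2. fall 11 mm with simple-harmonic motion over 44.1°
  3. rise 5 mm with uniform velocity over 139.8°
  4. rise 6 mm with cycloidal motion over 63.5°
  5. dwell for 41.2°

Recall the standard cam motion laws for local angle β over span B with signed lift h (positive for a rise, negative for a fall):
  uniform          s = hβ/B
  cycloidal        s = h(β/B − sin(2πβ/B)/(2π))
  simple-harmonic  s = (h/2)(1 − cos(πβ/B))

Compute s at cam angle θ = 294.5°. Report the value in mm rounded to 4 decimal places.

seg 1 [0°–71.4°] uniform, h=17: full span → s += 17 → s = 17.0000
seg 2 [71.4°–115.5°] simple-harmonic, h=-11: full span → s += -11 → s = 6.0000
seg 3 [115.5°–255.3°] uniform, h=5: full span → s += 5 → s = 11.0000
seg 4 [255.3°–318.8°] cycloidal, h=6: θ=294.5° here. β=39.2, B=63.5. 6·(0.6173 − sin(2π·0.6173)/(2π)) = 4.3458 → s = 15.3458

15.3458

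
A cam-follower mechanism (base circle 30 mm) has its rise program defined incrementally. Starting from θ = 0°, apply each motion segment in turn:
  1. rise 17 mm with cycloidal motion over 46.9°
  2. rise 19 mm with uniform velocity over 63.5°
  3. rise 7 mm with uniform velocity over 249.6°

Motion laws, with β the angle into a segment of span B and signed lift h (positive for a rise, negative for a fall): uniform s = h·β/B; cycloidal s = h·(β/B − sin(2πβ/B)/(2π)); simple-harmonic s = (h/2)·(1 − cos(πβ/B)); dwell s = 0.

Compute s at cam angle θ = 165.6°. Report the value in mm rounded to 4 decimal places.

seg 1 [0°–46.9°] cycloidal, h=17: full span → s += 17 → s = 17.0000
seg 2 [46.9°–110.4°] uniform, h=19: full span → s += 19 → s = 36.0000
seg 3 [110.4°–360°] uniform, h=7: θ=165.6° here. β=55.2, B=249.6. 7·55.2/249.6 = 1.5481 → s = 37.5481

37.5481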